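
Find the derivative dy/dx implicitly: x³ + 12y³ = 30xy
Differentiate both sides with respect to x, treating y as y(x). By the chain rule, any term containing y contributes a factor of y' = dy/dx when we differentiate it.

Move every term to one side and write the relation as F(x, y) = 0. Term by term,
  d/dx[x^3] = 3x^2
  d/dx[-30xy] = -30x·y' - 30y
  d/dx[12y^3] = 36y^2·y'

The pieces without y' make up ∂F/∂x and the coefficient of y' is ∂F/∂y:
  ∂F/∂x = 3x^2 - 30y,
  ∂F/∂y = -30x + 36y^2.

Since d/dx[F] = ∂F/∂x + (∂F/∂y)·y' = 0, solve for y':
  (∂F/∂y)·y' = -∂F/∂x
  dy/dx = -(∂F/∂x)/(∂F/∂y) = -(3x^2 - 30y)/(-30x + 36y^2) = (x^2 - 10y)/(2(5x - 6y^2))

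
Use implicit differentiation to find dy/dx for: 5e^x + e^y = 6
Apply d/dx to both sides, remembering that y depends on x. Each occurrence of y therefore brings in a y' = dy/dx via the chain rule.

With F(x, y) equal to the left-hand side minus the right, differentiate F term by term:
  d/dx[5e^(x)] = 5e^(x)
  d/dx[e^(y)] = y'·e^(y)
  d/dx[-6] = 0
Adding these up, d/dx[F] = 0 becomes
  (5e^(x)) + (e^(y))·y' = 0,
so isolating y',
  dy/dx = -(5e^(x))/(e^(y)) = -5e^(x - y)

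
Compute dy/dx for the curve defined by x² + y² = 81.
Apply d/dx to both sides, remembering that y depends on x. Each occurrence of y therefore brings in a y' = dy/dx via the chain rule.

With F(x, y) equal to the left-hand side minus the right, differentiate F term by term:
  d/dx[x^2] = 2x
  d/dx[y^2] = 2y·y'
  d/dx[-81] = 0
Adding these up, d/dx[F] = 0 becomes
  (2x) + (2y)·y' = 0,
so isolating y',
  dy/dx = -(2x)/(2y) = -x/y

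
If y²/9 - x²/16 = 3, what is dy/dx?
Take d/dx of both sides. Since y is implicitly a function of x, the chain rule attaches a y' = dy/dx factor whenever we differentiate through y.

Set F(x, y) = (left side) − (right side), so the curve is F = 0. Differentiating each term of F:
  d/dx[-x^2/16] = -x/8
  d/dx[y^2/9] = 2y·y'/9
  d/dx[-3] = 0

Collecting, the y'-free part is the partial derivative in x and the y' coefficient is the partial derivative in y:
  ∂F/∂x = -x/8
  ∂F/∂y = 2y/9

so d/dx[F(x, y(x))] = ∂F/∂x + (∂F/∂y)·y' = 0. Rearranging,
  dy/dx = -(∂F/∂x)/(∂F/∂y) = -(-x/8)/(2y/9) = 9x/(16y)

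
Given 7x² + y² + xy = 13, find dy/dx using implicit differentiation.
Apply d/dx to both sides, remembering that y depends on x. Each occurrence of y therefore brings in a y' = dy/dx via the chain rule.

With F(x, y) equal to the left-hand side minus the right, differentiate F term by term:
  d/dx[7x^2] = 14x
  d/dx[xy] = x·y' + y
  d/dx[y^2] = 2y·y'
  d/dx[-13] = 0
Adding these up, d/dx[F] = 0 becomes
  (14x + y) + (x + 2y)·y' = 0,
so isolating y',
  dy/dx = -(14x + y)/(x + 2y) = (-14x - y)/(x + 2y)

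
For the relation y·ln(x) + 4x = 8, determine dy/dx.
Differentiate the relation implicitly: treat y = y(x) and apply the chain rule, so every y-derivative picks up a y' = dy/dx factor.

With everything moved to the left-hand side, differentiate term by term:
  d/dx[4x] = 4
  d/dx[y·ln(x)] = y'·ln(x) + y/x
  d/dx[-8] = 0

Separating the contributions that come from x directly and those that come through y:
  without y':      4 + y/x
  multiplying y':  ln(x)

so (4 + y/x) + (ln(x))·y' = 0, and therefore
  dy/dx = -(4 + y/x)/(ln(x))
        = -((4x + y)/x)/(ln(x)) = (-4x - y)/(x·ln(x))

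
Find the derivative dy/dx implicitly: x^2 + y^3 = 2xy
Take d/dx of both sides. Since y is implicitly a function of x, the chain rule attaches a y' = dy/dx factor whenever we differentiate through y.

Set F(x, y) = (left side) − (right side), so the curve is F = 0. Differentiating each term of F:
  d/dx[x^2] = 2x
  d/dx[-2xy] = -2x·y' - 2y
  d/dx[y^3] = 3y^2·y'

Collecting, the y'-free part is the partial derivative in x and the y' coefficient is the partial derivative in y:
  ∂F/∂x = 2x - 2y
  ∂F/∂y = -2x + 3y^2

so d/dx[F(x, y(x))] = ∂F/∂x + (∂F/∂y)·y' = 0. Rearranging,
  dy/dx = -(∂F/∂x)/(∂F/∂y) = -(2x - 2y)/(-2x + 3y^2) = 2(x - y)/(2x - 3y^2)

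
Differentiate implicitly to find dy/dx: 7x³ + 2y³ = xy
Apply d/dx to both sides, remembering that y depends on x. Each occurrence of y therefore brings in a y' = dy/dx via the chain rule.

With F(x, y) equal to the left-hand side minus the right, differentiate F term by term:
  d/dx[7x^3] = 21x^2
  d/dx[-xy] = -x·y' - y
  d/dx[2y^3] = 6y^2·y'
Adding these up, d/dx[F] = 0 becomes
  (21x^2 - y) + (-x + 6y^2)·y' = 0,
so isolating y',
  dy/dx = -(21x^2 - y)/(-x + 6y^2) = (21x^2 - y)/(x - 6y^2)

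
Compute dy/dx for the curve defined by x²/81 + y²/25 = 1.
Differentiate the relation implicitly: treat y = y(x) and apply the chain rule, so every y-derivative picks up a y' = dy/dx factor.

With everything moved to the left-hand side, differentiate term by term:
  d/dx[x^2/81] = 2x/81
  d/dx[y^2/25] = 2y·y'/25
  d/dx[-1] = 0

Separating the contributions that come from x directly and those that come through y:
  without y':      2x/81
  multiplying y':  2y/25

so (2x/81) + (2y/25)·y' = 0, and therefore
  dy/dx = -(2x/81)/(2y/25) = -25x/(81y)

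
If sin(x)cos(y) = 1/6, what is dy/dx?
Apply d/dx to both sides, remembering that y depends on x. Each occurrence of y therefore brings in a y' = dy/dx via the chain rule.

With F(x, y) equal to the left-hand side minus the right, differentiate F term by term:
  d/dx[sin(x)·cos(y)] = -y'·sin(x)·sin(y) + cos(x)·cos(y)
  d/dx[-1/6] = 0
Adding these up, d/dx[F] = 0 becomes
  (cos(x)·cos(y)) + (-sin(x)·sin(y))·y' = 0,
so isolating y',
  dy/dx = -(cos(x)·cos(y))/(-sin(x)·sin(y)) = 1/(tan(x)·tan(y))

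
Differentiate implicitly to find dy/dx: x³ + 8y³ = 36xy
Differentiate both sides with respect to x, treating y as y(x). By the chain rule, any term containing y contributes a factor of y' = dy/dx when we differentiate it.

Move every term to one side and write the relation as F(x, y) = 0. Term by term,
  d/dx[x^3] = 3x^2
  d/dx[-36xy] = -36x·y' - 36y
  d/dx[8y^3] = 24y^2·y'

The pieces without y' make up ∂F/∂x and the coefficient of y' is ∂F/∂y:
  ∂F/∂x = 3x^2 - 36y,
  ∂F/∂y = -36x + 24y^2.

Since d/dx[F] = ∂F/∂x + (∂F/∂y)·y' = 0, solve for y':
  (∂F/∂y)·y' = -∂F/∂x
  dy/dx = -(∂F/∂x)/(∂F/∂y) = -(3x^2 - 36y)/(-36x + 24y^2) = (x^2 - 12y)/(4(3x - 2y^2))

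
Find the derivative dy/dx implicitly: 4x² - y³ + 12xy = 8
Apply d/dx to both sides, remembering that y depends on x. Each occurrence of y therefore brings in a y' = dy/dx via the chain rule.

With F(x, y) equal to the left-hand side minus the right, differentiate F term by term:
  d/dx[4x^2] = 8x
  d/dx[12xy] = 12x·y' + 12y
  d/dx[-y^3] = -3y^2·y'
  d/dx[-8] = 0
Adding these up, d/dx[F] = 0 becomes
  (8x + 12y) + (12x - 3y^2)·y' = 0,
so isolating y',
  dy/dx = -(8x + 12y)/(12x - 3y^2) = 4(-2x - 3y)/(3(4x - y^2))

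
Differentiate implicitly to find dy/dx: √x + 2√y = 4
Apply d/dx to both sides, remembering that y depends on x. Each occurrence of y therefore brings in a y' = dy/dx via the chain rule.

With F(x, y) equal to the left-hand side minus the right, differentiate F term by term:
  d/dx[√(x)] = 1/(2√(x))
  d/dx[2√(y)] = y'/√(y)
  d/dx[-4] = 0
Adding these up, d/dx[F] = 0 becomes
  (1/(2√(x))) + (1/√(y))·y' = 0,
so isolating y',
  dy/dx = -(1/(2√(x)))/(1/√(y)) = -√(y)/(2√(x))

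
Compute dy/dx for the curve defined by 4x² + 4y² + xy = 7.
Differentiate both sides with respect to x, treating y as y(x). By the chain rule, any term containing y contributes a factor of y' = dy/dx when we differentiate it.

Move every term to one side and write the relation as F(x, y) = 0. Term by term,
  d/dx[4x^2] = 8x
  d/dx[xy] = x·y' + y
  d/dx[4y^2] = 8y·y'
  d/dx[-7] = 0

The pieces without y' make up ∂F/∂x and the coefficient of y' is ∂F/∂y:
  ∂F/∂x = 8x + y,
  ∂F/∂y = x + 8y.

Since d/dx[F] = ∂F/∂x + (∂F/∂y)·y' = 0, solve for y':
  (∂F/∂y)·y' = -∂F/∂x
  dy/dx = -(∂F/∂x)/(∂F/∂y) = -(8x + y)/(x + 8y) = (-8x - y)/(x + 8y)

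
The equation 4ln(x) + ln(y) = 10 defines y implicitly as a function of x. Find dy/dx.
Differentiate the relation implicitly: treat y = y(x) and apply the chain rule, so every y-derivative picks up a y' = dy/dx factor.

With everything moved to the left-hand side, differentiate term by term:
  d/dx[4ln(x)] = 4/x
  d/dx[ln(y)] = y'/y
  d/dx[-10] = 0

Separating the contributions that come from x directly and those that come through y:
  without y':      4/x
  multiplying y':  1/y

so (4/x) + (1/y)·y' = 0, and therefore
  dy/dx = -(4/x)/(1/y) = -4y/x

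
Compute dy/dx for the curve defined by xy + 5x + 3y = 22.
Take d/dx of both sides. Since y is implicitly a function of x, the chain rule attaches a y' = dy/dx factor whenever we differentiate through y.

Set F(x, y) = (left side) − (right side), so the curve is F = 0. Differentiating each term of F:
  d/dx[xy] = x·y' + y
  d/dx[5x] = 5
  d/dx[3y] = 3·y'
  d/dx[-22] = 0

Collecting, the y'-free part is the partial derivative in x and the y' coefficient is the partial derivative in y:
  ∂F/∂x = y + 5
  ∂F/∂y = x + 3

so d/dx[F(x, y(x))] = ∂F/∂x + (∂F/∂y)·y' = 0. Rearranging,
  dy/dx = -(∂F/∂x)/(∂F/∂y) = -(y + 5)/(x + 3) = (-y - 5)/(x + 3)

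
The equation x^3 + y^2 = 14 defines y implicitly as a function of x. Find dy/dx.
Differentiate the relation implicitly: treat y = y(x) and apply the chain rule, so every y-derivative picks up a y' = dy/dx factor.

With everything moved to the left-hand side, differentiate term by term:
  d/dx[x^3] = 3x^2
  d/dx[y^2] = 2y·y'
  d/dx[-14] = 0

Separating the contributions that come from x directly and those that come through y:
  without y':      3x^2
  multiplying y':  2y

so (3x^2) + (2y)·y' = 0, and therefore
  dy/dx = -(3x^2)/(2y) = -3x^2/(2y)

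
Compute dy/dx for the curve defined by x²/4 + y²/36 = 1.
Apply d/dx to both sides, remembering that y depends on x. Each occurrence of y therefore brings in a y' = dy/dx via the chain rule.

With F(x, y) equal to the left-hand side minus the right, differentiate F term by term:
  d/dx[x^2/4] = x/2
  d/dx[y^2/36] = y·y'/18
  d/dx[-1] = 0
Adding these up, d/dx[F] = 0 becomes
  (x/2) + (y/18)·y' = 0,
so isolating y',
  dy/dx = -(x/2)/(y/18) = -9x/y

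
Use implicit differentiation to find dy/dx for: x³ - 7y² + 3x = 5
Differentiate the relation implicitly: treat y = y(x) and apply the chain rule, so every y-derivative picks up a y' = dy/dx factor.

With everything moved to the left-hand side, differentiate term by term:
  d/dx[x^3] = 3x^2
  d/dx[3x] = 3
  d/dx[-7y^2] = -14y·y'
  d/dx[-5] = 0

Separating the contributions that come from x directly and those that come through y:
  without y':      3x^2 + 3
  multiplying y':  -14y

so (3x^2 + 3) + (-14y)·y' = 0, and therefore
  dy/dx = -(3x^2 + 3)/(-14y) = 3(x^2 + 1)/(14y)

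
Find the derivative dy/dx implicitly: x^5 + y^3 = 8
Apply d/dx to both sides, remembering that y depends on x. Each occurrence of y therefore brings in a y' = dy/dx via the chain rule.

With F(x, y) equal to the left-hand side minus the right, differentiate F term by term:
  d/dx[x^5] = 5x^4
  d/dx[y^3] = 3y^2·y'
  d/dx[-8] = 0
Adding these up, d/dx[F] = 0 becomes
  (5x^4) + (3y^2)·y' = 0,
so isolating y',
  dy/dx = -(5x^4)/(3y^2) = -5x^4/(3y^2)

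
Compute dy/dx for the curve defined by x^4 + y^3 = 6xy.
Differentiate both sides with respect to x, treating y as y(x). By the chain rule, any term containing y contributes a factor of y' = dy/dx when we differentiate it.

Move every term to one side and write the relation as F(x, y) = 0. Term by term,
  d/dx[x^4] = 4x^3
  d/dx[-6xy] = -6x·y' - 6y
  d/dx[y^3] = 3y^2·y'

The pieces without y' make up ∂F/∂x and the coefficient of y' is ∂F/∂y:
  ∂F/∂x = 4x^3 - 6y,
  ∂F/∂y = -6x + 3y^2.

Since d/dx[F] = ∂F/∂x + (∂F/∂y)·y' = 0, solve for y':
  (∂F/∂y)·y' = -∂F/∂x
  dy/dx = -(∂F/∂x)/(∂F/∂y) = -(4x^3 - 6y)/(-6x + 3y^2) = 2(2x^3 - 3y)/(3(2x - y^2))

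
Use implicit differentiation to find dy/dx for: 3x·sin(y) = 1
Differentiate the relation implicitly: treat y = y(x) and apply the chain rule, so every y-derivative picks up a y' = dy/dx factor.

With everything moved to the left-hand side, differentiate term by term:
  d/dx[3x·sin(y)] = 3x·y'·cos(y) + 3sin(y)
  d/dx[-1] = 0

Separating the contributions that come from x directly and those that come through y:
  without y':      3sin(y)
  multiplying y':  3x·cos(y)

so (3sin(y)) + (3x·cos(y))·y' = 0, and therefore
  dy/dx = -(3sin(y))/(3x·cos(y)) = -tan(y)/x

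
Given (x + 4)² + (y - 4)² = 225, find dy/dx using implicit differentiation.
Differentiate the relation implicitly: treat y = y(x) and apply the chain rule, so every y-derivative picks up a y' = dy/dx factor.

With everything moved to the left-hand side, differentiate term by term:
  d/dx[(x + 4)^2] = 2x + 8
  d/dx[(y - 4)^2] = 2·y'(y - 4)
  d/dx[-225] = 0

Separating the contributions that come from x directly and those that come through y:
  without y':      2x + 8
  multiplying y':  2y - 8

so (2x + 8) + (2y - 8)·y' = 0, and therefore
  dy/dx = -(2x + 8)/(2y - 8) = (-x - 4)/(y - 4)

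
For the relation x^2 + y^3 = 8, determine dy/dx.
Apply d/dx to both sides, remembering that y depends on x. Each occurrence of y therefore brings in a y' = dy/dx via the chain rule.

With F(x, y) equal to the left-hand side minus the right, differentiate F term by term:
  d/dx[x^2] = 2x
  d/dx[y^3] = 3y^2·y'
  d/dx[-8] = 0
Adding these up, d/dx[F] = 0 becomes
  (2x) + (3y^2)·y' = 0,
so isolating y',
  dy/dx = -(2x)/(3y^2) = -2x/(3y^2)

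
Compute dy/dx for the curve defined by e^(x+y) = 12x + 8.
Differentiate both sides with respect to x, treating y as y(x). By the chain rule, any term containing y contributes a factor of y' = dy/dx when we differentiate it.

Move every term to one side and write the relation as F(x, y) = 0. Term by term,
  d/dx[-12x] = -12
  d/dx[e^(x + y)] = (y' + 1)·e^(x + y)
  d/dx[-8] = 0

The pieces without y' make up ∂F/∂x and the coefficient of y' is ∂F/∂y:
  ∂F/∂x = e^(x + y) - 12,
  ∂F/∂y = e^(x + y).

Since d/dx[F] = ∂F/∂x + (∂F/∂y)·y' = 0, solve for y':
  (∂F/∂y)·y' = -∂F/∂x
  dy/dx = -(∂F/∂x)/(∂F/∂y) = -(e^(x + y) - 12)/(e^(x + y)) = 12e^(-x - y) - 1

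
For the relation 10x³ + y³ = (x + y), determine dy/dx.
Differentiate both sides with respect to x, treating y as y(x). By the chain rule, any term containing y contributes a factor of y' = dy/dx when we differentiate it.

Move every term to one side and write the relation as F(x, y) = 0. Term by term,
  d/dx[10x^3] = 30x^2
  d/dx[-x] = -1
  d/dx[y^3] = 3y^2·y'
  d/dx[-y] = -y'

The pieces without y' make up ∂F/∂x and the coefficient of y' is ∂F/∂y:
  ∂F/∂x = 30x^2 - 1,
  ∂F/∂y = 3y^2 - 1.

Since d/dx[F] = ∂F/∂x + (∂F/∂y)·y' = 0, solve for y':
  (∂F/∂y)·y' = -∂F/∂x
  dy/dx = -(∂F/∂x)/(∂F/∂y) = -(30x^2 - 1)/(3y^2 - 1) = (1 - 30x^2)/(3y^2 - 1)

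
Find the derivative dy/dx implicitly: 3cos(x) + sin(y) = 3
Apply d/dx to both sides, remembering that y depends on x. Each occurrence of y therefore brings in a y' = dy/dx via the chain rule.

With F(x, y) equal to the left-hand side minus the right, differentiate F term by term:
  d/dx[sin(y)] = y'·cos(y)
  d/dx[3cos(x)] = -3sin(x)
  d/dx[-3] = 0
Adding these up, d/dx[F] = 0 becomes
  (-3sin(x)) + (cos(y))·y' = 0,
so isolating y',
  dy/dx = -(-3sin(x))/(cos(y)) = 3sin(x)/cos(y)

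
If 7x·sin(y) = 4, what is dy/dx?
Differentiate the relation implicitly: treat y = y(x) and apply the chain rule, so every y-derivative picks up a y' = dy/dx factor.

With everything moved to the left-hand side, differentiate term by term:
  d/dx[7x·sin(y)] = 7x·y'·cos(y) + 7sin(y)
  d/dx[-4] = 0

Separating the contributions that come from x directly and those that come through y:
  without y':      7sin(y)
  multiplying y':  7x·cos(y)

so (7sin(y)) + (7x·cos(y))·y' = 0, and therefore
  dy/dx = -(7sin(y))/(7x·cos(y)) = -tan(y)/x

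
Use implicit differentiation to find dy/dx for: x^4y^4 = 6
Differentiate the relation implicitly: treat y = y(x) and apply the chain rule, so every y-derivative picks up a y' = dy/dx factor.

With everything moved to the left-hand side, differentiate term by term:
  d/dx[x^4y^4] = 4x^4y^3·y' + 4x^3y^4
  d/dx[-6] = 0

Separating the contributions that come from x directly and those that come through y:
  without y':      4x^3y^4
  multiplying y':  4x^4y^3

so (4x^3y^4) + (4x^4y^3)·y' = 0, and therefore
  dy/dx = -(4x^3y^4)/(4x^4y^3) = -y/x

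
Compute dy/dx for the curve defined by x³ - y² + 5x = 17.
Take d/dx of both sides. Since y is implicitly a function of x, the chain rule attaches a y' = dy/dx factor whenever we differentiate through y.

Set F(x, y) = (left side) − (right side), so the curve is F = 0. Differentiating each term of F:
  d/dx[x^3] = 3x^2
  d/dx[5x] = 5
  d/dx[-y^2] = -2y·y'
  d/dx[-17] = 0

Collecting, the y'-free part is the partial derivative in x and the y' coefficient is the partial derivative in y:
  ∂F/∂x = 3x^2 + 5
  ∂F/∂y = -2y

so d/dx[F(x, y(x))] = ∂F/∂x + (∂F/∂y)·y' = 0. Rearranging,
  dy/dx = -(∂F/∂x)/(∂F/∂y) = -(3x^2 + 5)/(-2y) = (3x^2 + 5)/(2y)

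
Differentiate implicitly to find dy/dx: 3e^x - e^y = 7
Differentiate the relation implicitly: treat y = y(x) and apply the chain rule, so every y-derivative picks up a y' = dy/dx factor.

With everything moved to the left-hand side, differentiate term by term:
  d/dx[3e^(x)] = 3e^(x)
  d/dx[-e^(y)] = -y'·e^(y)
  d/dx[-7] = 0

Separating the contributions that come from x directly and those that come through y:
  without y':      3e^(x)
  multiplying y':  -e^(y)

so (3e^(x)) + (-e^(y))·y' = 0, and therefore
  dy/dx = -(3e^(x))/(-e^(y)) = 3e^(x - y)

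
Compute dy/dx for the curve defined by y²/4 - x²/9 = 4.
Differentiate both sides with respect to x, treating y as y(x). By the chain rule, any term containing y contributes a factor of y' = dy/dx when we differentiate it.

Move every term to one side and write the relation as F(x, y) = 0. Term by term,
  d/dx[-x^2/9] = -2x/9
  d/dx[y^2/4] = y·y'/2
  d/dx[-4] = 0

The pieces without y' make up ∂F/∂x and the coefficient of y' is ∂F/∂y:
  ∂F/∂x = -2x/9,
  ∂F/∂y = y/2.

Since d/dx[F] = ∂F/∂x + (∂F/∂y)·y' = 0, solve for y':
  (∂F/∂y)·y' = -∂F/∂x
  dy/dx = -(∂F/∂x)/(∂F/∂y) = -(-2x/9)/(y/2) = 4x/(9y)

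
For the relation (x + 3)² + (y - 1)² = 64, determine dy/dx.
Take d/dx of both sides. Since y is implicitly a function of x, the chain rule attaches a y' = dy/dx factor whenever we differentiate through y.

Set F(x, y) = (left side) − (right side), so the curve is F = 0. Differentiating each term of F:
  d/dx[(x + 3)^2] = 2x + 6
  d/dx[(y - 1)^2] = 2·y'(y - 1)
  d/dx[-64] = 0

Collecting, the y'-free part is the partial derivative in x and the y' coefficient is the partial derivative in y:
  ∂F/∂x = 2x + 6
  ∂F/∂y = 2y - 2

so d/dx[F(x, y(x))] = ∂F/∂x + (∂F/∂y)·y' = 0. Rearranging,
  dy/dx = -(∂F/∂x)/(∂F/∂y) = -(2x + 6)/(2y - 2) = (-x - 3)/(y - 1)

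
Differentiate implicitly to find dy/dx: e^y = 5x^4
Take d/dx of both sides. Since y is implicitly a function of x, the chain rule attaches a y' = dy/dx factor whenever we differentiate through y.

Set F(x, y) = (left side) − (right side), so the curve is F = 0. Differentiating each term of F:
  d/dx[-5x^4] = -20x^3
  d/dx[e^(y)] = y'·e^(y)

Collecting, the y'-free part is the partial derivative in x and the y' coefficient is the partial derivative in y:
  ∂F/∂x = -20x^3
  ∂F/∂y = e^(y)

so d/dx[F(x, y(x))] = ∂F/∂x + (∂F/∂y)·y' = 0. Rearranging,
  dy/dx = -(∂F/∂x)/(∂F/∂y) = -(-20x^3)/(e^(y)) = 20x^3e^(-y)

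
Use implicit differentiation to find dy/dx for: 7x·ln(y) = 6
Differentiate both sides with respect to x, treating y as y(x). By the chain rule, any term containing y contributes a factor of y' = dy/dx when we differentiate it.

Move every term to one side and write the relation as F(x, y) = 0. Term by term,
  d/dx[7x·ln(y)] = 7x·y'/y + 7ln(y)
  d/dx[-6] = 0

The pieces without y' make up ∂F/∂x and the coefficient of y' is ∂F/∂y:
  ∂F/∂x = 7ln(y),
  ∂F/∂y = 7x/y.

Since d/dx[F] = ∂F/∂x + (∂F/∂y)·y' = 0, solve for y':
  (∂F/∂y)·y' = -∂F/∂x
  dy/dx = -(∂F/∂x)/(∂F/∂y) = -(7ln(y))/(7x/y) = -y·ln(y)/x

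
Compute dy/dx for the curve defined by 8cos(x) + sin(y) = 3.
Take d/dx of both sides. Since y is implicitly a function of x, the chain rule attaches a y' = dy/dx factor whenever we differentiate through y.

Set F(x, y) = (left side) − (right side), so the curve is F = 0. Differentiating each term of F:
  d/dx[sin(y)] = y'·cos(y)
  d/dx[8cos(x)] = -8sin(x)
  d/dx[-3] = 0

Collecting, the y'-free part is the partial derivative in x and the y' coefficient is the partial derivative in y:
  ∂F/∂x = -8sin(x)
  ∂F/∂y = cos(y)

so d/dx[F(x, y(x))] = ∂F/∂x + (∂F/∂y)·y' = 0. Rearranging,
  dy/dx = -(∂F/∂x)/(∂F/∂y) = -(-8sin(x))/(cos(y)) = 8sin(x)/cos(y)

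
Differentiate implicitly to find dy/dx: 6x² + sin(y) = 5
Take d/dx of both sides. Since y is implicitly a function of x, the chain rule attaches a y' = dy/dx factor whenever we differentiate through y.

Set F(x, y) = (left side) − (right side), so the curve is F = 0. Differentiating each term of F:
  d/dx[6x^2] = 12x
  d/dx[sin(y)] = y'·cos(y)
  d/dx[-5] = 0

Collecting, the y'-free part is the partial derivative in x and the y' coefficient is the partial derivative in y:
  ∂F/∂x = 12x
  ∂F/∂y = cos(y)

so d/dx[F(x, y(x))] = ∂F/∂x + (∂F/∂y)·y' = 0. Rearranging,
  dy/dx = -(∂F/∂x)/(∂F/∂y) = -(12x)/(cos(y)) = -12x/cos(y)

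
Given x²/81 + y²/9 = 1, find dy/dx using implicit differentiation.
Take d/dx of both sides. Since y is implicitly a function of x, the chain rule attaches a y' = dy/dx factor whenever we differentiate through y.

Set F(x, y) = (left side) − (right side), so the curve is F = 0. Differentiating each term of F:
  d/dx[x^2/81] = 2x/81
  d/dx[y^2/9] = 2y·y'/9
  d/dx[-1] = 0

Collecting, the y'-free part is the partial derivative in x and the y' coefficient is the partial derivative in y:
  ∂F/∂x = 2x/81
  ∂F/∂y = 2y/9

so d/dx[F(x, y(x))] = ∂F/∂x + (∂F/∂y)·y' = 0. Rearranging,
  dy/dx = -(∂F/∂x)/(∂F/∂y) = -(2x/81)/(2y/9) = -x/(9y)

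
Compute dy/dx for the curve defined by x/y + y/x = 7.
Differentiate both sides with respect to x, treating y as y(x). By the chain rule, any term containing y contributes a factor of y' = dy/dx when we differentiate it.

Move every term to one side and write the relation as F(x, y) = 0. Term by term,
  d/dx[x/y] = -x·y'/y^2 + 1/y
  d/dx[y/x] = y'/x - y/x^2
  d/dx[-7] = 0

The pieces without y' make up ∂F/∂x and the coefficient of y' is ∂F/∂y:
  ∂F/∂x = 1/y - y/x^2,
  ∂F/∂y = -x/y^2 + 1/x.

Since d/dx[F] = ∂F/∂x + (∂F/∂y)·y' = 0, solve for y':
  (∂F/∂y)·y' = -∂F/∂x
  dy/dx = -(∂F/∂x)/(∂F/∂y) = -(1/y - y/x^2)/(-x/y^2 + 1/x)
        = -((x - y)(x + y)/(x^2y))/(-(x - y)(x + y)/(xy^2)) = y/x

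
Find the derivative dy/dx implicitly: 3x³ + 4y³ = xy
Differentiate both sides with respect to x, treating y as y(x). By the chain rule, any term containing y contributes a factor of y' = dy/dx when we differentiate it.

Move every term to one side and write the relation as F(x, y) = 0. Term by term,
  d/dx[3x^3] = 9x^2
  d/dx[-xy] = -x·y' - y
  d/dx[4y^3] = 12y^2·y'

The pieces without y' make up ∂F/∂x and the coefficient of y' is ∂F/∂y:
  ∂F/∂x = 9x^2 - y,
  ∂F/∂y = -x + 12y^2.

Since d/dx[F] = ∂F/∂x + (∂F/∂y)·y' = 0, solve for y':
  (∂F/∂y)·y' = -∂F/∂x
  dy/dx = -(∂F/∂x)/(∂F/∂y) = -(9x^2 - y)/(-x + 12y^2) = (9x^2 - y)/(x - 12y^2)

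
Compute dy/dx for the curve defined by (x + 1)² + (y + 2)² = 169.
Differentiate both sides with respect to x, treating y as y(x). By the chain rule, any term containing y contributes a factor of y' = dy/dx when we differentiate it.

Move every term to one side and write the relation as F(x, y) = 0. Term by term,
  d/dx[(x + 1)^2] = 2x + 2
  d/dx[(y + 2)^2] = 2·y'(y + 2)
  d/dx[-169] = 0

The pieces without y' make up ∂F/∂x and the coefficient of y' is ∂F/∂y:
  ∂F/∂x = 2x + 2,
  ∂F/∂y = 2y + 4.

Since d/dx[F] = ∂F/∂x + (∂F/∂y)·y' = 0, solve for y':
  (∂F/∂y)·y' = -∂F/∂x
  dy/dx = -(∂F/∂x)/(∂F/∂y) = -(2x + 2)/(2y + 4) = (-x - 1)/(y + 2)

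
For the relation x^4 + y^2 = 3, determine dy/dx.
Take d/dx of both sides. Since y is implicitly a function of x, the chain rule attaches a y' = dy/dx factor whenever we differentiate through y.

Set F(x, y) = (left side) − (right side), so the curve is F = 0. Differentiating each term of F:
  d/dx[x^4] = 4x^3
  d/dx[y^2] = 2y·y'
  d/dx[-3] = 0

Collecting, the y'-free part is the partial derivative in x and the y' coefficient is the partial derivative in y:
  ∂F/∂x = 4x^3
  ∂F/∂y = 2y

so d/dx[F(x, y(x))] = ∂F/∂x + (∂F/∂y)·y' = 0. Rearranging,
  dy/dx = -(∂F/∂x)/(∂F/∂y) = -(4x^3)/(2y) = -2x^3/y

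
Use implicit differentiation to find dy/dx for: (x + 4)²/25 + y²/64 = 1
Apply d/dx to both sides, remembering that y depends on x. Each occurrence of y therefore brings in a y' = dy/dx via the chain rule.

With F(x, y) equal to the left-hand side minus the right, differentiate F term by term:
  d/dx[y^2/64] = y·y'/32
  d/dx[(x + 4)^2/25] = 2x/25 + 8/25
  d/dx[-1] = 0
Adding these up, d/dx[F] = 0 becomes
  (2x/25 + 8/25) + (y/32)·y' = 0,
so isolating y',
  dy/dx = -(2x/25 + 8/25)/(y/32)
        = -(2(x + 4)/25)/(y/32) = 64(-x - 4)/(25y)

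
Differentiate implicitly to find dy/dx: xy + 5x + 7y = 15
Differentiate both sides with respect to x, treating y as y(x). By the chain rule, any term containing y contributes a factor of y' = dy/dx when we differentiate it.

Move every term to one side and write the relation as F(x, y) = 0. Term by term,
  d/dx[xy] = x·y' + y
  d/dx[5x] = 5
  d/dx[7y] = 7·y'
  d/dx[-15] = 0

The pieces without y' make up ∂F/∂x and the coefficient of y' is ∂F/∂y:
  ∂F/∂x = y + 5,
  ∂F/∂y = x + 7.

Since d/dx[F] = ∂F/∂x + (∂F/∂y)·y' = 0, solve for y':
  (∂F/∂y)·y' = -∂F/∂x
  dy/dx = -(∂F/∂x)/(∂F/∂y) = -(y + 5)/(x + 7) = (-y - 5)/(x + 7)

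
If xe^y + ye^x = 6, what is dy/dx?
Differentiate the relation implicitly: treat y = y(x) and apply the chain rule, so every y-derivative picks up a y' = dy/dx factor.

With everything moved to the left-hand side, differentiate term by term:
  d/dx[x·e^(y)] = x·y'·e^(y) + e^(y)
  d/dx[y·e^(x)] = y·e^(x) + y'·e^(x)
  d/dx[-6] = 0

Separating the contributions that come from x directly and those that come through y:
  without y':      y·e^(x) + e^(y)
  multiplying y':  x·e^(y) + e^(x)

so (y·e^(x) + e^(y)) + (x·e^(y) + e^(x))·y' = 0, and therefore
  dy/dx = -(y·e^(x) + e^(y))/(x·e^(y) + e^(x)) = (-y·e^(x) - e^(y))/(x·e^(y) + e^(x))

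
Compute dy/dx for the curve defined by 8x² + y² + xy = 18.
Apply d/dx to both sides, remembering that y depends on x. Each occurrence of y therefore brings in a y' = dy/dx via the chain rule.

With F(x, y) equal to the left-hand side minus the right, differentiate F term by term:
  d/dx[8x^2] = 16x
  d/dx[xy] = x·y' + y
  d/dx[y^2] = 2y·y'
  d/dx[-18] = 0
Adding these up, d/dx[F] = 0 becomes
  (16x + y) + (x + 2y)·y' = 0,
so isolating y',
  dy/dx = -(16x + y)/(x + 2y) = (-16x - y)/(x + 2y)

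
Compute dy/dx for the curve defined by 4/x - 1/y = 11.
Differentiate the relation implicitly: treat y = y(x) and apply the chain rule, so every y-derivative picks up a y' = dy/dx factor.

With everything moved to the left-hand side, differentiate term by term:
  d/dx[-1/y] = y'/y^2
  d/dx[4/x] = -4/x^2
  d/dx[-11] = 0

Separating the contributions that come from x directly and those that come through y:
  without y':      -4/x^2
  multiplying y':  y^(-2)

so (-4/x^2) + (y^(-2))·y' = 0, and therefore
  dy/dx = -(-4/x^2)/(y^(-2)) = 4y^2/x^2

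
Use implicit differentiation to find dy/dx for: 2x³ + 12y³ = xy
Apply d/dx to both sides, remembering that y depends on x. Each occurrence of y therefore brings in a y' = dy/dx via the chain rule.

With F(x, y) equal to the left-hand side minus the right, differentiate F term by term:
  d/dx[2x^3] = 6x^2
  d/dx[-xy] = -x·y' - y
  d/dx[12y^3] = 36y^2·y'
Adding these up, d/dx[F] = 0 becomes
  (6x^2 - y) + (-x + 36y^2)·y' = 0,
so isolating y',
  dy/dx = -(6x^2 - y)/(-x + 36y^2) = (6x^2 - y)/(x - 36y^2)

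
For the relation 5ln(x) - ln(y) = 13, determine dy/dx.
Apply d/dx to both sides, remembering that y depends on x. Each occurrence of y therefore brings in a y' = dy/dx via the chain rule.

With F(x, y) equal to the left-hand side minus the right, differentiate F term by term:
  d/dx[5ln(x)] = 5/x
  d/dx[-ln(y)] = -y'/y
  d/dx[-13] = 0
Adding these up, d/dx[F] = 0 becomes
  (5/x) + (-1/y)·y' = 0,
so isolating y',
  dy/dx = -(5/x)/(-1/y) = 5y/x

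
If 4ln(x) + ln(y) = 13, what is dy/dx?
Take d/dx of both sides. Since y is implicitly a function of x, the chain rule attaches a y' = dy/dx factor whenever we differentiate through y.

Set F(x, y) = (left side) − (right side), so the curve is F = 0. Differentiating each term of F:
  d/dx[4ln(x)] = 4/x
  d/dx[ln(y)] = y'/y
  d/dx[-13] = 0

Collecting, the y'-free part is the partial derivative in x and the y' coefficient is the partial derivative in y:
  ∂F/∂x = 4/x
  ∂F/∂y = 1/y

so d/dx[F(x, y(x))] = ∂F/∂x + (∂F/∂y)·y' = 0. Rearranging,
  dy/dx = -(∂F/∂x)/(∂F/∂y) = -(4/x)/(1/y) = -4y/x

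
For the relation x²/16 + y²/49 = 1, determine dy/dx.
Apply d/dx to both sides, remembering that y depends on x. Each occurrence of y therefore brings in a y' = dy/dx via the chain rule.

With F(x, y) equal to the left-hand side minus the right, differentiate F term by term:
  d/dx[x^2/16] = x/8
  d/dx[y^2/49] = 2y·y'/49
  d/dx[-1] = 0
Adding these up, d/dx[F] = 0 becomes
  (x/8) + (2y/49)·y' = 0,
so isolating y',
  dy/dx = -(x/8)/(2y/49) = -49x/(16y)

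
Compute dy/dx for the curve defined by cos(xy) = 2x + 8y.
Differentiate both sides with respect to x, treating y as y(x). By the chain rule, any term containing y contributes a factor of y' = dy/dx when we differentiate it.

Move every term to one side and write the relation as F(x, y) = 0. Term by term,
  d/dx[-2x] = -2
  d/dx[-8y] = -8·y'
  d/dx[cos(xy)] = -(x·y' + y)·sin(xy)

The pieces without y' make up ∂F/∂x and the coefficient of y' is ∂F/∂y:
  ∂F/∂x = -y·sin(xy) - 2,
  ∂F/∂y = -x·sin(xy) - 8.

Since d/dx[F] = ∂F/∂x + (∂F/∂y)·y' = 0, solve for y':
  (∂F/∂y)·y' = -∂F/∂x
  dy/dx = -(∂F/∂x)/(∂F/∂y) = -(-y·sin(xy) - 2)/(-x·sin(xy) - 8) = -(y·sin(xy) + 2)/(x·sin(xy) + 8)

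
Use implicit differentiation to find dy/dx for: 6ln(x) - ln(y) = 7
Differentiate the relation implicitly: treat y = y(x) and apply the chain rule, so every y-derivative picks up a y' = dy/dx factor.

With everything moved to the left-hand side, differentiate term by term:
  d/dx[6ln(x)] = 6/x
  d/dx[-ln(y)] = -y'/y
  d/dx[-7] = 0

Separating the contributions that come from x directly and those that come through y:
  without y':      6/x
  multiplying y':  -1/y

so (6/x) + (-1/y)·y' = 0, and therefore
  dy/dx = -(6/x)/(-1/y) = 6y/x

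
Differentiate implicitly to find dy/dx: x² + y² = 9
Differentiate the relation implicitly: treat y = y(x) and apply the chain rule, so every y-derivative picks up a y' = dy/dx factor.

With everything moved to the left-hand side, differentiate term by term:
  d/dx[x^2] = 2x
  d/dx[y^2] = 2y·y'
  d/dx[-9] = 0

Separating the contributions that come from x directly and those that come through y:
  without y':      2x
  multiplying y':  2y

so (2x) + (2y)·y' = 0, and therefore
  dy/dx = -(2x)/(2y) = -x/y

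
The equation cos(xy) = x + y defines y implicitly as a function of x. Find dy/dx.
Differentiate the relation implicitly: treat y = y(x) and apply the chain rule, so every y-derivative picks up a y' = dy/dx factor.

With everything moved to the left-hand side, differentiate term by term:
  d/dx[-x] = -1
  d/dx[-y] = -y'
  d/dx[cos(xy)] = -(x·y' + y)·sin(xy)

Separating the contributions that come from x directly and those that come through y:
  without y':      -y·sin(xy) - 1
  multiplying y':  -x·sin(xy) - 1

so (-y·sin(xy) - 1) + (-x·sin(xy) - 1)·y' = 0, and therefore
  dy/dx = -(-y·sin(xy) - 1)/(-x·sin(xy) - 1) = -(y·sin(xy) + 1)/(x·sin(xy) + 1)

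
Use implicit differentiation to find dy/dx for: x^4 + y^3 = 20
Take d/dx of both sides. Since y is implicitly a function of x, the chain rule attaches a y' = dy/dx factor whenever we differentiate through y.

Set F(x, y) = (left side) − (right side), so the curve is F = 0. Differentiating each term of F:
  d/dx[x^4] = 4x^3
  d/dx[y^3] = 3y^2·y'
  d/dx[-20] = 0

Collecting, the y'-free part is the partial derivative in x and the y' coefficient is the partial derivative in y:
  ∂F/∂x = 4x^3
  ∂F/∂y = 3y^2

so d/dx[F(x, y(x))] = ∂F/∂x + (∂F/∂y)·y' = 0. Rearranging,
  dy/dx = -(∂F/∂x)/(∂F/∂y) = -(4x^3)/(3y^2) = -4x^3/(3y^2)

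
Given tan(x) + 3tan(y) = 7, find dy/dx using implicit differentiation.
Apply d/dx to both sides, remembering that y depends on x. Each occurrence of y therefore brings in a y' = dy/dx via the chain rule.

With F(x, y) equal to the left-hand side minus the right, differentiate F term by term:
  d/dx[tan(x)] = tan(x)^2 + 1
  d/dx[3tan(y)] = 3·y'(tan(y)^2 + 1)
  d/dx[-7] = 0
Adding these up, d/dx[F] = 0 becomes
  (tan(x)^2 + 1) + (3tan(y)^2 + 3)·y' = 0,
so isolating y',
  dy/dx = -(tan(x)^2 + 1)/(3tan(y)^2 + 3) = -cos(y)^2/(3cos(x)^2)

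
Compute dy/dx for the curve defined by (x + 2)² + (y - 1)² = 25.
Differentiate both sides with respect to x, treating y as y(x). By the chain rule, any term containing y contributes a factor of y' = dy/dx when we differentiate it.

Move every term to one side and write the relation as F(x, y) = 0. Term by term,
  d/dx[(x + 2)^2] = 2x + 4
  d/dx[(y - 1)^2] = 2·y'(y - 1)
  d/dx[-25] = 0

The pieces without y' make up ∂F/∂x and the coefficient of y' is ∂F/∂y:
  ∂F/∂x = 2x + 4,
  ∂F/∂y = 2y - 2.

Since d/dx[F] = ∂F/∂x + (∂F/∂y)·y' = 0, solve for y':
  (∂F/∂y)·y' = -∂F/∂x
  dy/dx = -(∂F/∂x)/(∂F/∂y) = -(2x + 4)/(2y - 2) = (-x - 2)/(y - 1)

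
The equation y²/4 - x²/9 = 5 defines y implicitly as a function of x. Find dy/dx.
Differentiate both sides with respect to x, treating y as y(x). By the chain rule, any term containing y contributes a factor of y' = dy/dx when we differentiate it.

Move every term to one side and write the relation as F(x, y) = 0. Term by term,
  d/dx[-x^2/9] = -2x/9
  d/dx[y^2/4] = y·y'/2
  d/dx[-5] = 0

The pieces without y' make up ∂F/∂x and the coefficient of y' is ∂F/∂y:
  ∂F/∂x = -2x/9,
  ∂F/∂y = y/2.

Since d/dx[F] = ∂F/∂x + (∂F/∂y)·y' = 0, solve for y':
  (∂F/∂y)·y' = -∂F/∂x
  dy/dx = -(∂F/∂x)/(∂F/∂y) = -(-2x/9)/(y/2) = 4x/(9y)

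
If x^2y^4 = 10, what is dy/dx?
Differentiate both sides with respect to x, treating y as y(x). By the chain rule, any term containing y contributes a factor of y' = dy/dx when we differentiate it.

Move every term to one side and write the relation as F(x, y) = 0. Term by term,
  d/dx[x^2y^4] = 4x^2y^3·y' + 2xy^4
  d/dx[-10] = 0

The pieces without y' make up ∂F/∂x and the coefficient of y' is ∂F/∂y:
  ∂F/∂x = 2xy^4,
  ∂F/∂y = 4x^2y^3.

Since d/dx[F] = ∂F/∂x + (∂F/∂y)·y' = 0, solve for y':
  (∂F/∂y)·y' = -∂F/∂x
  dy/dx = -(∂F/∂x)/(∂F/∂y) = -(2xy^4)/(4x^2y^3) = -y/(2x)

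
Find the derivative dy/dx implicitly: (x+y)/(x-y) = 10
Differentiate the relation implicitly: treat y = y(x) and apply the chain rule, so every y-derivative picks up a y' = dy/dx factor.

With everything moved to the left-hand side, differentiate term by term:
  d/dx[(x + y)/(x - y)] = (y' + 1)/(x - y) + (x + y)(y' - 1)/(x - y)^2
  d/dx[-10] = 0

Separating the contributions that come from x directly and those that come through y:
  without y':      1/(x - y) - (x + y)/(x - y)^2
  multiplying y':  1/(x - y) + (x + y)/(x - y)^2

so (1/(x - y) - (x + y)/(x - y)^2) + (1/(x - y) + (x + y)/(x - y)^2)·y' = 0, and therefore
  dy/dx = -(1/(x - y) - (x + y)/(x - y)^2)/(1/(x - y) + (x + y)/(x - y)^2)
        = -(-2y/(x - y)^2)/(2x/(x - y)^2) = y/x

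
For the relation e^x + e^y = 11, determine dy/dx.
Apply d/dx to both sides, remembering that y depends on x. Each occurrence of y therefore brings in a y' = dy/dx via the chain rule.

With F(x, y) equal to the left-hand side minus the right, differentiate F term by term:
  d/dx[e^(x)] = e^(x)
  d/dx[e^(y)] = y'·e^(y)
  d/dx[-11] = 0
Adding these up, d/dx[F] = 0 becomes
  (e^(x)) + (e^(y))·y' = 0,
so isolating y',
  dy/dx = -(e^(x))/(e^(y)) = -e^(x - y)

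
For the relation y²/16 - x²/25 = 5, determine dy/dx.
Differentiate the relation implicitly: treat y = y(x) and apply the chain rule, so every y-derivative picks up a y' = dy/dx factor.

With everything moved to the left-hand side, differentiate term by term:
  d/dx[-x^2/25] = -2x/25
  d/dx[y^2/16] = y·y'/8
  d/dx[-5] = 0

Separating the contributions that come from x directly and those that come through y:
  without y':      -2x/25
  multiplying y':  y/8

so (-2x/25) + (y/8)·y' = 0, and therefore
  dy/dx = -(-2x/25)/(y/8) = 16x/(25y)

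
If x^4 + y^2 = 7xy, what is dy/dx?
Differentiate both sides with respect to x, treating y as y(x). By the chain rule, any term containing y contributes a factor of y' = dy/dx when we differentiate it.

Move every term to one side and write the relation as F(x, y) = 0. Term by term,
  d/dx[x^4] = 4x^3
  d/dx[-7xy] = -7x·y' - 7y
  d/dx[y^2] = 2y·y'

The pieces without y' make up ∂F/∂x and the coefficient of y' is ∂F/∂y:
  ∂F/∂x = 4x^3 - 7y,
  ∂F/∂y = -7x + 2y.

Since d/dx[F] = ∂F/∂x + (∂F/∂y)·y' = 0, solve for y':
  (∂F/∂y)·y' = -∂F/∂x
  dy/dx = -(∂F/∂x)/(∂F/∂y) = -(4x^3 - 7y)/(-7x + 2y) = (4x^3 - 7y)/(7x - 2y)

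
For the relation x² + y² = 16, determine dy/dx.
Differentiate the relation implicitly: treat y = y(x) and apply the chain rule, so every y-derivative picks up a y' = dy/dx factor.

With everything moved to the left-hand side, differentiate term by term:
  d/dx[x^2] = 2x
  d/dx[y^2] = 2y·y'
  d/dx[-16] = 0

Separating the contributions that come from x directly and those that come through y:
  without y':      2x
  multiplying y':  2y

so (2x) + (2y)·y' = 0, and therefore
  dy/dx = -(2x)/(2y) = -x/y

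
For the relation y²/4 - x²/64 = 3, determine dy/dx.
Apply d/dx to both sides, remembering that y depends on x. Each occurrence of y therefore brings in a y' = dy/dx via the chain rule.

With F(x, y) equal to the left-hand side minus the right, differentiate F term by term:
  d/dx[-x^2/64] = -x/32
  d/dx[y^2/4] = y·y'/2
  d/dx[-3] = 0
Adding these up, d/dx[F] = 0 becomes
  (-x/32) + (y/2)·y' = 0,
so isolating y',
  dy/dx = -(-x/32)/(y/2) = x/(16y)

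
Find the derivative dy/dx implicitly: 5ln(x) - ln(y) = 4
Differentiate both sides with respect to x, treating y as y(x). By the chain rule, any term containing y contributes a factor of y' = dy/dx when we differentiate it.

Move every term to one side and write the relation as F(x, y) = 0. Term by term,
  d/dx[5ln(x)] = 5/x
  d/dx[-ln(y)] = -y'/y
  d/dx[-4] = 0

The pieces without y' make up ∂F/∂x and the coefficient of y' is ∂F/∂y:
  ∂F/∂x = 5/x,
  ∂F/∂y = -1/y.

Since d/dx[F] = ∂F/∂x + (∂F/∂y)·y' = 0, solve for y':
  (∂F/∂y)·y' = -∂F/∂x
  dy/dx = -(∂F/∂x)/(∂F/∂y) = -(5/x)/(-1/y) = 5y/x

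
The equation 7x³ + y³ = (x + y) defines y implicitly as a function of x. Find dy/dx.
Differentiate the relation implicitly: treat y = y(x) and apply the chain rule, so every y-derivative picks up a y' = dy/dx factor.

With everything moved to the left-hand side, differentiate term by term:
  d/dx[7x^3] = 21x^2
  d/dx[-x] = -1
  d/dx[y^3] = 3y^2·y'
  d/dx[-y] = -y'

Separating the contributions that come from x directly and those that come through y:
  without y':      21x^2 - 1
  multiplying y':  3y^2 - 1

so (21x^2 - 1) + (3y^2 - 1)·y' = 0, and therefore
  dy/dx = -(21x^2 - 1)/(3y^2 - 1) = (1 - 21x^2)/(3y^2 - 1)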